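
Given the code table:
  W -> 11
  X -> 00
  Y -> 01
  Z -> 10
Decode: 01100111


Decoding:
01 -> Y
10 -> Z
01 -> Y
11 -> W


Result: YZYW


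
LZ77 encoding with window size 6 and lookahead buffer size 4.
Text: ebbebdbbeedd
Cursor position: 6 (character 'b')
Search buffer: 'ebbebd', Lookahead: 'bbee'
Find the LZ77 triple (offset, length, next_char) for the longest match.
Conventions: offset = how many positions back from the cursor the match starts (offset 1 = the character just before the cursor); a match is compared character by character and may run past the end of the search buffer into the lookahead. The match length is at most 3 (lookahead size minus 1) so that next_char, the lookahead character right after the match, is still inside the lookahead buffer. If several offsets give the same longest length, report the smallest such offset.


Try each offset into the search buffer:
  offset=1 (pos 5, char 'd'): match length 0
  offset=2 (pos 4, char 'b'): match length 1
  offset=3 (pos 3, char 'e'): match length 0
  offset=4 (pos 2, char 'b'): match length 1
  offset=5 (pos 1, char 'b'): match length 3
  offset=6 (pos 0, char 'e'): match length 0
Longest match has length 3 at offset 5.
next_char = character at position 6 + 3 = 9 -> 'e'

Best match: offset=5, length=3 (matching 'bbe' starting at position 1)
LZ77 triple: (5, 3, 'e')


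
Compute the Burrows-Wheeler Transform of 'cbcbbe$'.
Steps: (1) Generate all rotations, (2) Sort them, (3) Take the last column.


Rotations (sorted):
  0: $cbcbbe -> last char: e
  1: bbe$cbc -> last char: c
  2: bcbbe$c -> last char: c
  3: be$cbcb -> last char: b
  4: cbbe$cb -> last char: b
  5: cbcbbe$ -> last char: $
  6: e$cbcbb -> last char: b


BWT = eccbb$b


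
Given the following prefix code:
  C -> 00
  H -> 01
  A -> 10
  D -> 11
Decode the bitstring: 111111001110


Decoding step by step:
Bits 11 -> D
Bits 11 -> D
Bits 11 -> D
Bits 00 -> C
Bits 11 -> D
Bits 10 -> A


Decoded message: DDDCDA


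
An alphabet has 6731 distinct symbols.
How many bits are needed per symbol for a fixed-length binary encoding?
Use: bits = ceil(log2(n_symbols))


log2(6731) = 12.7166
Bracket: 2^12 = 4096 < 6731 <= 2^13 = 8192
So ceil(log2(6731)) = 13

bits = ceil(log2(6731)) = ceil(12.7166) = 13 bits


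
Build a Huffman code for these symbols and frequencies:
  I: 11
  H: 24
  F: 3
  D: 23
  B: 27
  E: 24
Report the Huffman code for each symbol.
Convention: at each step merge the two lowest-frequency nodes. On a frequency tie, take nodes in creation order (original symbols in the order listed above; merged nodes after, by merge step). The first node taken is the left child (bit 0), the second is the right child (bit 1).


Huffman tree construction:
Step 1: Merge F(3) + I(11) = 14
Step 2: Merge (F+I)(14) + D(23) = 37
Step 3: Merge H(24) + E(24) = 48
Step 4: Merge B(27) + ((F+I)+D)(37) = 64
Step 5: Merge (H+E)(48) + (B+((F+I)+D))(64) = 112
Read each symbol's code off the tree from the root (left child = 0, right child = 1).

Codes:
  I: 1101 (length 4)
  H: 00 (length 2)
  F: 1100 (length 4)
  D: 111 (length 3)
  B: 10 (length 2)
  E: 01 (length 2)
Average code length: 275/112 = 2.4554 bits/symbol


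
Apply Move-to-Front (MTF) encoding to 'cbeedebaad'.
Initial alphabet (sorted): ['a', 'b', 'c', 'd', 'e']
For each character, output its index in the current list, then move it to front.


MTF encoding:
'c': index 2 in ['a', 'b', 'c', 'd', 'e'] -> ['c', 'a', 'b', 'd', 'e']
'b': index 2 in ['c', 'a', 'b', 'd', 'e'] -> ['b', 'c', 'a', 'd', 'e']
'e': index 4 in ['b', 'c', 'a', 'd', 'e'] -> ['e', 'b', 'c', 'a', 'd']
'e': index 0 in ['e', 'b', 'c', 'a', 'd'] -> ['e', 'b', 'c', 'a', 'd']
'd': index 4 in ['e', 'b', 'c', 'a', 'd'] -> ['d', 'e', 'b', 'c', 'a']
'e': index 1 in ['d', 'e', 'b', 'c', 'a'] -> ['e', 'd', 'b', 'c', 'a']
'b': index 2 in ['e', 'd', 'b', 'c', 'a'] -> ['b', 'e', 'd', 'c', 'a']
'a': index 4 in ['b', 'e', 'd', 'c', 'a'] -> ['a', 'b', 'e', 'd', 'c']
'a': index 0 in ['a', 'b', 'e', 'd', 'c'] -> ['a', 'b', 'e', 'd', 'c']
'd': index 3 in ['a', 'b', 'e', 'd', 'c'] -> ['d', 'a', 'b', 'e', 'c']


Output: [2, 2, 4, 0, 4, 1, 2, 4, 0, 3]


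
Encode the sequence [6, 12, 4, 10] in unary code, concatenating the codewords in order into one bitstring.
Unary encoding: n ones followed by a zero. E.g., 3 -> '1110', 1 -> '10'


Encode each number as n ones followed by a terminating 0:
  6 -> 1111110 (7 bits)
  12 -> 1111111111110 (13 bits)
  4 -> 11110 (5 bits)
  10 -> 11111111110 (11 bits)
Total length = 7 + 13 + 5 + 11 = 36 bits.

Unary([6, 12, 4, 10]) = 111111011111111111101111011111111110 (36 bits)


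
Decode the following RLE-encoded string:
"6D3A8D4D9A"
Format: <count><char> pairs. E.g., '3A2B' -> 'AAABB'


Expanding each <count><char> pair:
  6D -> 'DDDDDD'
  3A -> 'AAA'
  8D -> 'DDDDDDDD'
  4D -> 'DDDD'
  9A -> 'AAAAAAAAA'

Decoded = DDDDDDAAADDDDDDDDDDDDAAAAAAAAA


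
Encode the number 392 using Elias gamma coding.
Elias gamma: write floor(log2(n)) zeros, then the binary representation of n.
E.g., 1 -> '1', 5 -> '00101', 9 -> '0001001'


num_bits = floor(log2(392)) + 1 = 9
leading_zeros = num_bits - 1 = 8
binary(392) = 110001000

Elias gamma(392) = '00000000' + '110001000' = 00000000110001000 (17 bits)


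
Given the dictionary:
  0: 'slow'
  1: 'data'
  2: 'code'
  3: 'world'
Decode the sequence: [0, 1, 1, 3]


Look up each index in the dictionary:
  0 -> 'slow'
  1 -> 'data'
  1 -> 'data'
  3 -> 'world'

Decoded: "slow data data world"


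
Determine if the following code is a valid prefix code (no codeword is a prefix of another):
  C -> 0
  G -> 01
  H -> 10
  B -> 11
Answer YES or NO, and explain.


Checking each pair (does one codeword prefix another?):
  C='0' vs G='01': prefix -- VIOLATION

NO -- this is NOT a valid prefix code. C (0) is a prefix of G (01).


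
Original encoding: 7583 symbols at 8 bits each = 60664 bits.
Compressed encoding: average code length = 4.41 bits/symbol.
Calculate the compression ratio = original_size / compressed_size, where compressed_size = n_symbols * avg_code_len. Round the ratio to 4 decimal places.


original_size = n_symbols * orig_bits = 7583 * 8 = 60664 bits
compressed_size = n_symbols * avg_code_len = 7583 * 4.41 = 33441.03 bits
ratio = original_size / compressed_size = 60664 / 33441.03 = 1.8141

Compression ratio = 1.8141


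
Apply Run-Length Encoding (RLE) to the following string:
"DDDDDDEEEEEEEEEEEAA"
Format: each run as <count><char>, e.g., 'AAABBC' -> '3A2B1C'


Scanning runs left to right:
  i=0: run of 'D' x 6 -> '6D'
  i=6: run of 'E' x 11 -> '11E'
  i=17: run of 'A' x 2 -> '2A'

RLE = 6D11E2A


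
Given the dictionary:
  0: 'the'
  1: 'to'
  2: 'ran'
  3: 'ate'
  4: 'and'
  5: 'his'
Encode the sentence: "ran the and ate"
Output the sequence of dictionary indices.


Look up each word in the dictionary:
  'ran' -> 2
  'the' -> 0
  'and' -> 4
  'ate' -> 3

Encoded: [2, 0, 4, 3]


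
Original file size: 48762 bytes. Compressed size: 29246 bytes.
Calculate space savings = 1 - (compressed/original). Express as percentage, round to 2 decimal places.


ratio = compressed/original = 29246/48762 = 0.59977
savings = 1 - ratio = 1 - 0.59977 = 0.40023
as a percentage: 0.40023 * 100 = 40.02%

Space savings = 1 - 29246/48762 = 40.02%


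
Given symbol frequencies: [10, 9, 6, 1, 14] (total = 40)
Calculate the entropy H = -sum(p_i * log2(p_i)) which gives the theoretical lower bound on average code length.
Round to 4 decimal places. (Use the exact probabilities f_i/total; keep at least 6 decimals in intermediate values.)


Per-symbol terms -p_i * log2(p_i) with p_i = f_i/40:
  p = 10/40 = 0.250000: log2(p) = -2.000000, -p*log2(p) = 0.500000
  p = 9/40 = 0.225000: log2(p) = -2.152003, -p*log2(p) = 0.484201
  p = 6/40 = 0.150000: log2(p) = -2.736966, -p*log2(p) = 0.410545
  p = 1/40 = 0.025000: log2(p) = -5.321928, -p*log2(p) = 0.133048
  p = 14/40 = 0.350000: log2(p) = -1.514573, -p*log2(p) = 0.530101
H = 0.500000 + 0.484201 + 0.410545 + 0.133048 + 0.530101 = 2.057895

H = 2.0579 bits/symbol


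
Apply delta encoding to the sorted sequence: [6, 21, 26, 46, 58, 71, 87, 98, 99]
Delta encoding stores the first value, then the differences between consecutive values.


First value: 6
Deltas:
  21 - 6 = 15
  26 - 21 = 5
  46 - 26 = 20
  58 - 46 = 12
  71 - 58 = 13
  87 - 71 = 16
  98 - 87 = 11
  99 - 98 = 1


Delta encoded: [6, 15, 5, 20, 12, 13, 16, 11, 1]


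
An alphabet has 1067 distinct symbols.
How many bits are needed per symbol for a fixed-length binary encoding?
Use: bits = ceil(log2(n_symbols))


log2(1067) = 10.0593
Bracket: 2^10 = 1024 < 1067 <= 2^11 = 2048
So ceil(log2(1067)) = 11

bits = ceil(log2(1067)) = ceil(10.0593) = 11 bits


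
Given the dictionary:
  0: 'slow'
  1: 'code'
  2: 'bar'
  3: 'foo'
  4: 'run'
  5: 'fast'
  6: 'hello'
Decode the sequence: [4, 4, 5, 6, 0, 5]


Look up each index in the dictionary:
  4 -> 'run'
  4 -> 'run'
  5 -> 'fast'
  6 -> 'hello'
  0 -> 'slow'
  5 -> 'fast'

Decoded: "run run fast hello slow fast"


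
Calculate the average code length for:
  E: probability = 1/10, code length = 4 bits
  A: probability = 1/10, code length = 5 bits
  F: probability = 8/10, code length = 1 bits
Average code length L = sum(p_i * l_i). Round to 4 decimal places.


Weighted contributions p_i * l_i:
  E: (1/10) * 4 = 4/10
  A: (1/10) * 5 = 5/10
  F: (8/10) * 1 = 8/10
Sum = (4 + 5 + 8)/10 = 17/10

L = 17/10 = 1.7000 bits/symbol


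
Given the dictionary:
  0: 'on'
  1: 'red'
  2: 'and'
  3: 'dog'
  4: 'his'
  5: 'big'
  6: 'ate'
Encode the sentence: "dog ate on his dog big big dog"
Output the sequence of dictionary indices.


Look up each word in the dictionary:
  'dog' -> 3
  'ate' -> 6
  'on' -> 0
  'his' -> 4
  'dog' -> 3
  'big' -> 5
  'big' -> 5
  'dog' -> 3

Encoded: [3, 6, 0, 4, 3, 5, 5, 3]


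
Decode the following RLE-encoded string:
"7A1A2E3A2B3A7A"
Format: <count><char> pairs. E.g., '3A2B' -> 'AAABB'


Expanding each <count><char> pair:
  7A -> 'AAAAAAA'
  1A -> 'A'
  2E -> 'EE'
  3A -> 'AAA'
  2B -> 'BB'
  3A -> 'AAA'
  7A -> 'AAAAAAA'

Decoded = AAAAAAAAEEAAABBAAAAAAAAAA


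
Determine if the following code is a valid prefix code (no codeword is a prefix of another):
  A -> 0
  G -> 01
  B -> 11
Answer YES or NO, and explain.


Checking each pair (does one codeword prefix another?):
  A='0' vs G='01': prefix -- VIOLATION

NO -- this is NOT a valid prefix code. A (0) is a prefix of G (01).


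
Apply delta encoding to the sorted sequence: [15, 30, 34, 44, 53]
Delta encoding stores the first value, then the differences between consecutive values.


First value: 15
Deltas:
  30 - 15 = 15
  34 - 30 = 4
  44 - 34 = 10
  53 - 44 = 9


Delta encoded: [15, 15, 4, 10, 9]


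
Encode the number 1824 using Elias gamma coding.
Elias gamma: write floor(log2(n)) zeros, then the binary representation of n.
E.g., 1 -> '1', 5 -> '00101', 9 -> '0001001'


num_bits = floor(log2(1824)) + 1 = 11
leading_zeros = num_bits - 1 = 10
binary(1824) = 11100100000

Elias gamma(1824) = '0000000000' + '11100100000' = 000000000011100100000 (21 bits)


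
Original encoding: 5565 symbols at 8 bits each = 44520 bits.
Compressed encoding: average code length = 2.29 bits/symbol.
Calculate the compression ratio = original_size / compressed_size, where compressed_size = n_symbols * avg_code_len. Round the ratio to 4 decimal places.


original_size = n_symbols * orig_bits = 5565 * 8 = 44520 bits
compressed_size = n_symbols * avg_code_len = 5565 * 2.29 = 12743.85 bits
ratio = original_size / compressed_size = 44520 / 12743.85 = 3.4934

Compression ratio = 3.4934


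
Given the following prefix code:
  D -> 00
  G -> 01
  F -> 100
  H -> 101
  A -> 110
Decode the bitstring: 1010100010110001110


Decoding step by step:
Bits 101 -> H
Bits 01 -> G
Bits 00 -> D
Bits 01 -> G
Bits 01 -> G
Bits 100 -> F
Bits 01 -> G
Bits 110 -> A


Decoded message: HGDGGFGA


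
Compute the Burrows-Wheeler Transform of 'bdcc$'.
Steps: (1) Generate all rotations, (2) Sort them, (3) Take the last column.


Rotations (sorted):
  0: $bdcc -> last char: c
  1: bdcc$ -> last char: $
  2: c$bdc -> last char: c
  3: cc$bd -> last char: d
  4: dcc$b -> last char: b


BWT = c$cdb


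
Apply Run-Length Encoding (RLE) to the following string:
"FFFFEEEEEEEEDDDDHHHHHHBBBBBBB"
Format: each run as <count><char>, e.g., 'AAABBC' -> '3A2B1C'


Scanning runs left to right:
  i=0: run of 'F' x 4 -> '4F'
  i=4: run of 'E' x 8 -> '8E'
  i=12: run of 'D' x 4 -> '4D'
  i=16: run of 'H' x 6 -> '6H'
  i=22: run of 'B' x 7 -> '7B'

RLE = 4F8E4D6H7B


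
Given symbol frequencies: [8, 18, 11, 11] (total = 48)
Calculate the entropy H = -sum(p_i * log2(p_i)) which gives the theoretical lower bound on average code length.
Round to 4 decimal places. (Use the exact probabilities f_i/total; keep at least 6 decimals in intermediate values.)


Per-symbol terms -p_i * log2(p_i) with p_i = f_i/48:
  p = 8/48 = 0.166667: log2(p) = -2.584963, -p*log2(p) = 0.430827
  p = 18/48 = 0.375000: log2(p) = -1.415037, -p*log2(p) = 0.530639
  p = 11/48 = 0.229167: log2(p) = -2.125531, -p*log2(p) = 0.487101
  p = 11/48 = 0.229167: log2(p) = -2.125531, -p*log2(p) = 0.487101
H = 0.430827 + 0.530639 + 0.487101 + 0.487101 = 1.935668

H = 1.9357 bits/symbol


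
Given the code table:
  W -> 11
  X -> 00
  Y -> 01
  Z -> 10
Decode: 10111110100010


Decoding:
10 -> Z
11 -> W
11 -> W
10 -> Z
10 -> Z
00 -> X
10 -> Z


Result: ZWWZZXZ


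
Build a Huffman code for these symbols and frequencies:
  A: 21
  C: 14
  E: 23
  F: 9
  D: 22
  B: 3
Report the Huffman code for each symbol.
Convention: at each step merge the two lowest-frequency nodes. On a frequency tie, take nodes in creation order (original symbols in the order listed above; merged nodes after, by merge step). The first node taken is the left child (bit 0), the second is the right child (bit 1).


Huffman tree construction:
Step 1: Merge B(3) + F(9) = 12
Step 2: Merge (B+F)(12) + C(14) = 26
Step 3: Merge A(21) + D(22) = 43
Step 4: Merge E(23) + ((B+F)+C)(26) = 49
Step 5: Merge (A+D)(43) + (E+((B+F)+C))(49) = 92
Read each symbol's code off the tree from the root (left child = 0, right child = 1).

Codes:
  A: 00 (length 2)
  C: 111 (length 3)
  E: 10 (length 2)
  F: 1101 (length 4)
  D: 01 (length 2)
  B: 1100 (length 4)
Average code length: 222/92 = 2.4130 bits/symbol


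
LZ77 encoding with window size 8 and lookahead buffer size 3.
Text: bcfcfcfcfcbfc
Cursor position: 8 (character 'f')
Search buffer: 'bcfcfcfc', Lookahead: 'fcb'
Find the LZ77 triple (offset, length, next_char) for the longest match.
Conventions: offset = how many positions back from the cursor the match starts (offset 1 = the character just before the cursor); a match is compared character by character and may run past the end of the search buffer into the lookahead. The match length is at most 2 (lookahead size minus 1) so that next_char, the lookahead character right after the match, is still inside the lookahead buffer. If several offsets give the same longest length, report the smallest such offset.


Try each offset into the search buffer:
  offset=1 (pos 7, char 'c'): match length 0
  offset=2 (pos 6, char 'f'): match length 2
  offset=3 (pos 5, char 'c'): match length 0
  offset=4 (pos 4, char 'f'): match length 2
  offset=5 (pos 3, char 'c'): match length 0
  offset=6 (pos 2, char 'f'): match length 2
  offset=7 (pos 1, char 'c'): match length 0
  offset=8 (pos 0, char 'b'): match length 0
Longest match has length 2, found at offsets 2, 4, 6; take the smallest, offset 2.
next_char = character at position 8 + 2 = 10 -> 'b'

Best match: offset=2, length=2 (matching 'fc' starting at position 6)
LZ77 triple: (2, 2, 'b')


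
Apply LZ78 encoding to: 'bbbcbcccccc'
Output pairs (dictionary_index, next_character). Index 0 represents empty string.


LZ78 encoding steps:
Dictionary: {0: ''}
Step 1: w='' (idx 0), next='b' -> output (0, 'b'), add 'b' as idx 1
Step 2: w='b' (idx 1), next='b' -> output (1, 'b'), add 'bb' as idx 2
Step 3: w='' (idx 0), next='c' -> output (0, 'c'), add 'c' as idx 3
Step 4: w='b' (idx 1), next='c' -> output (1, 'c'), add 'bc' as idx 4
Step 5: w='c' (idx 3), next='c' -> output (3, 'c'), add 'cc' as idx 5
Step 6: w='cc' (idx 5), next='c' -> output (5, 'c'), add 'ccc' as idx 6


Encoded: [(0, 'b'), (1, 'b'), (0, 'c'), (1, 'c'), (3, 'c'), (5, 'c')]


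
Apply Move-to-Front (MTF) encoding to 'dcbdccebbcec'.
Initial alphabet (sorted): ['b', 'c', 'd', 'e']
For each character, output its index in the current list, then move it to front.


MTF encoding:
'd': index 2 in ['b', 'c', 'd', 'e'] -> ['d', 'b', 'c', 'e']
'c': index 2 in ['d', 'b', 'c', 'e'] -> ['c', 'd', 'b', 'e']
'b': index 2 in ['c', 'd', 'b', 'e'] -> ['b', 'c', 'd', 'e']
'd': index 2 in ['b', 'c', 'd', 'e'] -> ['d', 'b', 'c', 'e']
'c': index 2 in ['d', 'b', 'c', 'e'] -> ['c', 'd', 'b', 'e']
'c': index 0 in ['c', 'd', 'b', 'e'] -> ['c', 'd', 'b', 'e']
'e': index 3 in ['c', 'd', 'b', 'e'] -> ['e', 'c', 'd', 'b']
'b': index 3 in ['e', 'c', 'd', 'b'] -> ['b', 'e', 'c', 'd']
'b': index 0 in ['b', 'e', 'c', 'd'] -> ['b', 'e', 'c', 'd']
'c': index 2 in ['b', 'e', 'c', 'd'] -> ['c', 'b', 'e', 'd']
'e': index 2 in ['c', 'b', 'e', 'd'] -> ['e', 'c', 'b', 'd']
'c': index 1 in ['e', 'c', 'b', 'd'] -> ['c', 'e', 'b', 'd']


Output: [2, 2, 2, 2, 2, 0, 3, 3, 0, 2, 2, 1]


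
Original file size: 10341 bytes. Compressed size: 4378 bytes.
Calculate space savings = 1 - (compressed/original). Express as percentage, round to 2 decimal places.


ratio = compressed/original = 4378/10341 = 0.423363
savings = 1 - ratio = 1 - 0.423363 = 0.576637
as a percentage: 0.576637 * 100 = 57.66%

Space savings = 1 - 4378/10341 = 57.66%


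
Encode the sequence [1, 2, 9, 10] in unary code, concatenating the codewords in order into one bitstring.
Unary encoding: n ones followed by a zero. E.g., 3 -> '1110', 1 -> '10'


Encode each number as n ones followed by a terminating 0:
  1 -> 10 (2 bits)
  2 -> 110 (3 bits)
  9 -> 1111111110 (10 bits)
  10 -> 11111111110 (11 bits)
Total length = 2 + 3 + 10 + 11 = 26 bits.

Unary([1, 2, 9, 10]) = 10110111111111011111111110 (26 bits)


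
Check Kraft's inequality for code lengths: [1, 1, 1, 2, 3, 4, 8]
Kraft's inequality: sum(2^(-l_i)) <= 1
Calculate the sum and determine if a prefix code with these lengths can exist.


Sum = 2^(-1) + 2^(-1) + 2^(-1) + 2^(-2) + 2^(-3) + 2^(-4) + 2^(-8)
    = 0.5 + 0.5 + 0.5 + 0.25 + 0.125 + 0.0625 + 0.00390625
    = 497/256 = 1.94140625
Since 1.94140625 > 1, Kraft's inequality is NOT satisfied.
A prefix code with these lengths CANNOT exist.

Kraft sum = 1.94140625. Not satisfied.


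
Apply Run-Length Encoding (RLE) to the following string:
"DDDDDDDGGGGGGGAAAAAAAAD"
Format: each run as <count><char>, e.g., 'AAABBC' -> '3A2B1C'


Scanning runs left to right:
  i=0: run of 'D' x 7 -> '7D'
  i=7: run of 'G' x 7 -> '7G'
  i=14: run of 'A' x 8 -> '8A'
  i=22: run of 'D' x 1 -> '1D'

RLE = 7D7G8A1D


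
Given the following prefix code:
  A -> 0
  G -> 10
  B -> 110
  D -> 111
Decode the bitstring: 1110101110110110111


Decoding step by step:
Bits 111 -> D
Bits 0 -> A
Bits 10 -> G
Bits 111 -> D
Bits 0 -> A
Bits 110 -> B
Bits 110 -> B
Bits 111 -> D


Decoded message: DAGDABBD


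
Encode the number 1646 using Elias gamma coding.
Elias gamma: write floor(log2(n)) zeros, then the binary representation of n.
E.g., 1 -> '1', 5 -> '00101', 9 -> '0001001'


num_bits = floor(log2(1646)) + 1 = 11
leading_zeros = num_bits - 1 = 10
binary(1646) = 11001101110

Elias gamma(1646) = '0000000000' + '11001101110' = 000000000011001101110 (21 bits)


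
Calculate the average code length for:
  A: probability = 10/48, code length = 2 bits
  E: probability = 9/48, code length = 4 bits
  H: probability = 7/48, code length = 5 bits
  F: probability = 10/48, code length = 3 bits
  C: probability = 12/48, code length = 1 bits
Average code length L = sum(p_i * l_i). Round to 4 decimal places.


Weighted contributions p_i * l_i:
  A: (10/48) * 2 = 20/48
  E: (9/48) * 4 = 36/48
  H: (7/48) * 5 = 35/48
  F: (10/48) * 3 = 30/48
  C: (12/48) * 1 = 12/48
Sum = (20 + 36 + 35 + 30 + 12)/48 = 133/48

L = 133/48 = 2.7708 bits/symbol


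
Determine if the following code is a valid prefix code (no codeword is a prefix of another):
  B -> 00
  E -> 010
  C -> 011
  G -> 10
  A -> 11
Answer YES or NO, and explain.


Checking each pair (does one codeword prefix another?):
  B='00' vs E='010': no prefix
  B='00' vs C='011': no prefix
  B='00' vs G='10': no prefix
  B='00' vs A='11': no prefix
  E='010' vs B='00': no prefix
  E='010' vs C='011': no prefix
  E='010' vs G='10': no prefix
  E='010' vs A='11': no prefix
  C='011' vs B='00': no prefix
  C='011' vs E='010': no prefix
  C='011' vs G='10': no prefix
  C='011' vs A='11': no prefix
  G='10' vs B='00': no prefix
  G='10' vs E='010': no prefix
  G='10' vs C='011': no prefix
  G='10' vs A='11': no prefix
  A='11' vs B='00': no prefix
  A='11' vs E='010': no prefix
  A='11' vs C='011': no prefix
  A='11' vs G='10': no prefix
No violation found over all pairs.

YES -- this is a valid prefix code. No codeword is a prefix of any other codeword.


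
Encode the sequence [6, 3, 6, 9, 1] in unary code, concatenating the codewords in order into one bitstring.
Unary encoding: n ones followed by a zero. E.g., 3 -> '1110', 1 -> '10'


Encode each number as n ones followed by a terminating 0:
  6 -> 1111110 (7 bits)
  3 -> 1110 (4 bits)
  6 -> 1111110 (7 bits)
  9 -> 1111111110 (10 bits)
  1 -> 10 (2 bits)
Total length = 7 + 4 + 7 + 10 + 2 = 30 bits.

Unary([6, 3, 6, 9, 1]) = 111111011101111110111111111010 (30 bits)


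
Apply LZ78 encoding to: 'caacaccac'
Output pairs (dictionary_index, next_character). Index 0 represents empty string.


LZ78 encoding steps:
Dictionary: {0: ''}
Step 1: w='' (idx 0), next='c' -> output (0, 'c'), add 'c' as idx 1
Step 2: w='' (idx 0), next='a' -> output (0, 'a'), add 'a' as idx 2
Step 3: w='a' (idx 2), next='c' -> output (2, 'c'), add 'ac' as idx 3
Step 4: w='ac' (idx 3), next='c' -> output (3, 'c'), add 'acc' as idx 4
Step 5: w='ac' (idx 3), end of input -> output (3, '')


Encoded: [(0, 'c'), (0, 'a'), (2, 'c'), (3, 'c'), (3, '')]


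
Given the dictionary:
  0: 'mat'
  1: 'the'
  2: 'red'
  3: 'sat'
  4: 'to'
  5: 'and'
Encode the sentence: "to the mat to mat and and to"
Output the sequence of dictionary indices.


Look up each word in the dictionary:
  'to' -> 4
  'the' -> 1
  'mat' -> 0
  'to' -> 4
  'mat' -> 0
  'and' -> 5
  'and' -> 5
  'to' -> 4

Encoded: [4, 1, 0, 4, 0, 5, 5, 4]


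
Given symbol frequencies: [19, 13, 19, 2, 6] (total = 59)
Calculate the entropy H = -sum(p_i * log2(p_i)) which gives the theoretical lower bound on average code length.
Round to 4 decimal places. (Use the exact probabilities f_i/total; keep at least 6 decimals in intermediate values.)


Per-symbol terms -p_i * log2(p_i) with p_i = f_i/59:
  p = 19/59 = 0.322034: log2(p) = -1.634716, -p*log2(p) = 0.526434
  p = 13/59 = 0.220339: log2(p) = -2.182203, -p*log2(p) = 0.480824
  p = 19/59 = 0.322034: log2(p) = -1.634716, -p*log2(p) = 0.526434
  p = 2/59 = 0.033898: log2(p) = -4.882643, -p*log2(p) = 0.165513
  p = 6/59 = 0.101695: log2(p) = -3.297681, -p*log2(p) = 0.335357
H = 0.526434 + 0.480824 + 0.526434 + 0.165513 + 0.335357 = 2.034562

H = 2.0346 bits/symbol


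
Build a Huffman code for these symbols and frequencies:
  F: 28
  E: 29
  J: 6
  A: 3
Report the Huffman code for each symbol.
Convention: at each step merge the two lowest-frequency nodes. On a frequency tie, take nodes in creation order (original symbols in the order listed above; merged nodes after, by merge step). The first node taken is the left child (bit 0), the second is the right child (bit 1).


Huffman tree construction:
Step 1: Merge A(3) + J(6) = 9
Step 2: Merge (A+J)(9) + F(28) = 37
Step 3: Merge E(29) + ((A+J)+F)(37) = 66
Read each symbol's code off the tree from the root (left child = 0, right child = 1).

Codes:
  F: 11 (length 2)
  E: 0 (length 1)
  J: 101 (length 3)
  A: 100 (length 3)
Average code length: 112/66 = 1.6970 bits/symbol


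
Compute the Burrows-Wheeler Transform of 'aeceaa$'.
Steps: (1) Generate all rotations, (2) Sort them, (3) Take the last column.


Rotations (sorted):
  0: $aeceaa -> last char: a
  1: a$aecea -> last char: a
  2: aa$aece -> last char: e
  3: aeceaa$ -> last char: $
  4: ceaa$ae -> last char: e
  5: eaa$aec -> last char: c
  6: eceaa$a -> last char: a


BWT = aae$eca


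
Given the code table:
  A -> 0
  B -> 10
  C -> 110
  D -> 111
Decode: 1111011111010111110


Decoding:
111 -> D
10 -> B
111 -> D
110 -> C
10 -> B
111 -> D
110 -> C


Result: DBDCBDC


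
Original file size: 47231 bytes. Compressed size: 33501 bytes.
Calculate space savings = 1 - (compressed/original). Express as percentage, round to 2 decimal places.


ratio = compressed/original = 33501/47231 = 0.709301
savings = 1 - ratio = 1 - 0.709301 = 0.290699
as a percentage: 0.290699 * 100 = 29.07%

Space savings = 1 - 33501/47231 = 29.07%


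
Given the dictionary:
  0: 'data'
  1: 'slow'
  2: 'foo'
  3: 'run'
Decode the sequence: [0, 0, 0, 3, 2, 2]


Look up each index in the dictionary:
  0 -> 'data'
  0 -> 'data'
  0 -> 'data'
  3 -> 'run'
  2 -> 'foo'
  2 -> 'foo'

Decoded: "data data data run foo foo"


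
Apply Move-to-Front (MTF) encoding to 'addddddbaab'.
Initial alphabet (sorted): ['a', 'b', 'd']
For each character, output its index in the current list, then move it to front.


MTF encoding:
'a': index 0 in ['a', 'b', 'd'] -> ['a', 'b', 'd']
'd': index 2 in ['a', 'b', 'd'] -> ['d', 'a', 'b']
'd': index 0 in ['d', 'a', 'b'] -> ['d', 'a', 'b']
'd': index 0 in ['d', 'a', 'b'] -> ['d', 'a', 'b']
'd': index 0 in ['d', 'a', 'b'] -> ['d', 'a', 'b']
'd': index 0 in ['d', 'a', 'b'] -> ['d', 'a', 'b']
'd': index 0 in ['d', 'a', 'b'] -> ['d', 'a', 'b']
'b': index 2 in ['d', 'a', 'b'] -> ['b', 'd', 'a']
'a': index 2 in ['b', 'd', 'a'] -> ['a', 'b', 'd']
'a': index 0 in ['a', 'b', 'd'] -> ['a', 'b', 'd']
'b': index 1 in ['a', 'b', 'd'] -> ['b', 'a', 'd']


Output: [0, 2, 0, 0, 0, 0, 0, 2, 2, 0, 1]


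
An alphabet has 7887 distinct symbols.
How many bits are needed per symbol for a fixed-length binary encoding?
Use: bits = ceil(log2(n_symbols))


log2(7887) = 12.9453
Bracket: 2^12 = 4096 < 7887 <= 2^13 = 8192
So ceil(log2(7887)) = 13

bits = ceil(log2(7887)) = ceil(12.9453) = 13 bits


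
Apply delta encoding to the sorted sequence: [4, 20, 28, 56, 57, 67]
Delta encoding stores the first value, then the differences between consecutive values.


First value: 4
Deltas:
  20 - 4 = 16
  28 - 20 = 8
  56 - 28 = 28
  57 - 56 = 1
  67 - 57 = 10


Delta encoded: [4, 16, 8, 28, 1, 10]


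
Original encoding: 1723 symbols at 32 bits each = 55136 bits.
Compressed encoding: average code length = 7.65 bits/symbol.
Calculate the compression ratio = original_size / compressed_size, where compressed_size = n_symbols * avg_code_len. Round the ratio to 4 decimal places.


original_size = n_symbols * orig_bits = 1723 * 32 = 55136 bits
compressed_size = n_symbols * avg_code_len = 1723 * 7.65 = 13180.95 bits
ratio = original_size / compressed_size = 55136 / 13180.95 = 4.183

Compression ratio = 4.183


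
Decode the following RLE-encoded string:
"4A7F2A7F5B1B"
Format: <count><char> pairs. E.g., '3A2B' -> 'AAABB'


Expanding each <count><char> pair:
  4A -> 'AAAA'
  7F -> 'FFFFFFF'
  2A -> 'AA'
  7F -> 'FFFFFFF'
  5B -> 'BBBBB'
  1B -> 'B'

Decoded = AAAAFFFFFFFAAFFFFFFFBBBBBB


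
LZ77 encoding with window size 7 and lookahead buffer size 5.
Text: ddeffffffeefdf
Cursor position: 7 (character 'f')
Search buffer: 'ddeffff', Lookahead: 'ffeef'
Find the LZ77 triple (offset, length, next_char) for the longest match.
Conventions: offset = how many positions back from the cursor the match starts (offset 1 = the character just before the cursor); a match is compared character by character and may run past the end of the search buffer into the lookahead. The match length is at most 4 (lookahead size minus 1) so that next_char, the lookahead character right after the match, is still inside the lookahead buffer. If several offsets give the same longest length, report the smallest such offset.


Try each offset into the search buffer:
  offset=1 (pos 6, char 'f'): match length 2
  offset=2 (pos 5, char 'f'): match length 2
  offset=3 (pos 4, char 'f'): match length 2
  offset=4 (pos 3, char 'f'): match length 2
  offset=5 (pos 2, char 'e'): match length 0
  offset=6 (pos 1, char 'd'): match length 0
  offset=7 (pos 0, char 'd'): match length 0
Longest match has length 2, found at offsets 1, 2, 3, 4; take the smallest, offset 1.
next_char = character at position 7 + 2 = 9 -> 'e'

Best match: offset=1, length=2 (matching 'ff' starting at position 6)
LZ77 triple: (1, 2, 'e')


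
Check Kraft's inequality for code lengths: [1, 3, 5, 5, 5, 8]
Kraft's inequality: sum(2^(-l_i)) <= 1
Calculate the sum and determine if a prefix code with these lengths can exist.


Sum = 2^(-1) + 2^(-3) + 2^(-5) + 2^(-5) + 2^(-5) + 2^(-8)
    = 0.5 + 0.125 + 0.03125 + 0.03125 + 0.03125 + 0.00390625
    = 185/256 = 0.72265625
Since 0.72265625 <= 1, Kraft's inequality IS satisfied.
A prefix code with these lengths CAN exist.

Kraft sum = 0.72265625. Satisfied.


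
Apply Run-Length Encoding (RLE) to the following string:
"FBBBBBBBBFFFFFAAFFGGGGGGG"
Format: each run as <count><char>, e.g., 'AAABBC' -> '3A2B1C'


Scanning runs left to right:
  i=0: run of 'F' x 1 -> '1F'
  i=1: run of 'B' x 8 -> '8B'
  i=9: run of 'F' x 5 -> '5F'
  i=14: run of 'A' x 2 -> '2A'
  i=16: run of 'F' x 2 -> '2F'
  i=18: run of 'G' x 7 -> '7G'

RLE = 1F8B5F2A2F7G


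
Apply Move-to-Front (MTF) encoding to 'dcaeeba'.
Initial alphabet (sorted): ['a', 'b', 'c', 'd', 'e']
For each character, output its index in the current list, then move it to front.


MTF encoding:
'd': index 3 in ['a', 'b', 'c', 'd', 'e'] -> ['d', 'a', 'b', 'c', 'e']
'c': index 3 in ['d', 'a', 'b', 'c', 'e'] -> ['c', 'd', 'a', 'b', 'e']
'a': index 2 in ['c', 'd', 'a', 'b', 'e'] -> ['a', 'c', 'd', 'b', 'e']
'e': index 4 in ['a', 'c', 'd', 'b', 'e'] -> ['e', 'a', 'c', 'd', 'b']
'e': index 0 in ['e', 'a', 'c', 'd', 'b'] -> ['e', 'a', 'c', 'd', 'b']
'b': index 4 in ['e', 'a', 'c', 'd', 'b'] -> ['b', 'e', 'a', 'c', 'd']
'a': index 2 in ['b', 'e', 'a', 'c', 'd'] -> ['a', 'b', 'e', 'c', 'd']


Output: [3, 3, 2, 4, 0, 4, 2]


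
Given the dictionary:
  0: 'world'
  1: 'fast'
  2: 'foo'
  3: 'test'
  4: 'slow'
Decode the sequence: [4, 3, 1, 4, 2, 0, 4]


Look up each index in the dictionary:
  4 -> 'slow'
  3 -> 'test'
  1 -> 'fast'
  4 -> 'slow'
  2 -> 'foo'
  0 -> 'world'
  4 -> 'slow'

Decoded: "slow test fast slow foo world slow"


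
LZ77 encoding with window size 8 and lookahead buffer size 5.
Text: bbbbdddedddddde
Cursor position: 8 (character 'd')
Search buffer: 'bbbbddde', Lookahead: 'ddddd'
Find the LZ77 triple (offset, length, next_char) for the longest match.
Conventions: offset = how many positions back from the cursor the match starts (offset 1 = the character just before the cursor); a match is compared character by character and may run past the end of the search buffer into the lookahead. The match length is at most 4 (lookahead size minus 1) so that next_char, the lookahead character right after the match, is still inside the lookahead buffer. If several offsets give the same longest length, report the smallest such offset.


Try each offset into the search buffer:
  offset=1 (pos 7, char 'e'): match length 0
  offset=2 (pos 6, char 'd'): match length 1
  offset=3 (pos 5, char 'd'): match length 2
  offset=4 (pos 4, char 'd'): match length 3
  offset=5 (pos 3, char 'b'): match length 0
  offset=6 (pos 2, char 'b'): match length 0
  offset=7 (pos 1, char 'b'): match length 0
  offset=8 (pos 0, char 'b'): match length 0
Longest match has length 3 at offset 4.
next_char = character at position 8 + 3 = 11 -> 'd'

Best match: offset=4, length=3 (matching 'ddd' starting at position 4)
LZ77 triple: (4, 3, 'd')


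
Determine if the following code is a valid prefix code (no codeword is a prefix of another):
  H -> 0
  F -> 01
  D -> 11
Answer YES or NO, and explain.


Checking each pair (does one codeword prefix another?):
  H='0' vs F='01': prefix -- VIOLATION

NO -- this is NOT a valid prefix code. H (0) is a prefix of F (01).


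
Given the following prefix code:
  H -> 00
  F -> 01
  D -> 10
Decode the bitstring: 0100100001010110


Decoding step by step:
Bits 01 -> F
Bits 00 -> H
Bits 10 -> D
Bits 00 -> H
Bits 01 -> F
Bits 01 -> F
Bits 01 -> F
Bits 10 -> D


Decoded message: FHDHFFFD


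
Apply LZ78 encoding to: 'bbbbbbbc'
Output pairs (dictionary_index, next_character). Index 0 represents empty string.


LZ78 encoding steps:
Dictionary: {0: ''}
Step 1: w='' (idx 0), next='b' -> output (0, 'b'), add 'b' as idx 1
Step 2: w='b' (idx 1), next='b' -> output (1, 'b'), add 'bb' as idx 2
Step 3: w='bb' (idx 2), next='b' -> output (2, 'b'), add 'bbb' as idx 3
Step 4: w='b' (idx 1), next='c' -> output (1, 'c'), add 'bc' as idx 4


Encoded: [(0, 'b'), (1, 'b'), (2, 'b'), (1, 'c')]


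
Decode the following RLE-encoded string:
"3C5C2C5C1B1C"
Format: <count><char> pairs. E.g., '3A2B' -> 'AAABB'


Expanding each <count><char> pair:
  3C -> 'CCC'
  5C -> 'CCCCC'
  2C -> 'CC'
  5C -> 'CCCCC'
  1B -> 'B'
  1C -> 'C'

Decoded = CCCCCCCCCCCCCCCBC


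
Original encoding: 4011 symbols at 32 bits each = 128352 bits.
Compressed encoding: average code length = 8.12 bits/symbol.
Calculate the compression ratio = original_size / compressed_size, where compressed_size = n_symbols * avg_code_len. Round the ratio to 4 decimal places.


original_size = n_symbols * orig_bits = 4011 * 32 = 128352 bits
compressed_size = n_symbols * avg_code_len = 4011 * 8.12 = 32569.32 bits
ratio = original_size / compressed_size = 128352 / 32569.32 = 3.9409

Compression ratio = 3.9409


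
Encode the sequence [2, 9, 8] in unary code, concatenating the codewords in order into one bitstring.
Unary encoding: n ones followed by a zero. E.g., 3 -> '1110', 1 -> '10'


Encode each number as n ones followed by a terminating 0:
  2 -> 110 (3 bits)
  9 -> 1111111110 (10 bits)
  8 -> 111111110 (9 bits)
Total length = 3 + 10 + 9 = 22 bits.

Unary([2, 9, 8]) = 1101111111110111111110 (22 bits)


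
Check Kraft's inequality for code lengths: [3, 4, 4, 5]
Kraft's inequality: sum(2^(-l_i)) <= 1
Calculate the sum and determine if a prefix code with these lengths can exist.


Sum = 2^(-3) + 2^(-4) + 2^(-4) + 2^(-5)
    = 0.125 + 0.0625 + 0.0625 + 0.03125
    = 9/32 = 0.28125
Since 0.28125 <= 1, Kraft's inequality IS satisfied.
A prefix code with these lengths CAN exist.

Kraft sum = 0.28125. Satisfied.


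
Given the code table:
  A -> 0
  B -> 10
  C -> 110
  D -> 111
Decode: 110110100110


Decoding:
110 -> C
110 -> C
10 -> B
0 -> A
110 -> C


Result: CCBAC


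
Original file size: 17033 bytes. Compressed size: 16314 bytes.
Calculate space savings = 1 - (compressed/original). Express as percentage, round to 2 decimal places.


ratio = compressed/original = 16314/17033 = 0.957788
savings = 1 - ratio = 1 - 0.957788 = 0.042212
as a percentage: 0.042212 * 100 = 4.22%

Space savings = 1 - 16314/17033 = 4.22%


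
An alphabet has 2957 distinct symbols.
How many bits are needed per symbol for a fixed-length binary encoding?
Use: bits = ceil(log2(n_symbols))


log2(2957) = 11.5299
Bracket: 2^11 = 2048 < 2957 <= 2^12 = 4096
So ceil(log2(2957)) = 12

bits = ceil(log2(2957)) = ceil(11.5299) = 12 bits


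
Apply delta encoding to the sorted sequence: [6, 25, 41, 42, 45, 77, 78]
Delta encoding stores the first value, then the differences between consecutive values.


First value: 6
Deltas:
  25 - 6 = 19
  41 - 25 = 16
  42 - 41 = 1
  45 - 42 = 3
  77 - 45 = 32
  78 - 77 = 1


Delta encoded: [6, 19, 16, 1, 3, 32, 1]


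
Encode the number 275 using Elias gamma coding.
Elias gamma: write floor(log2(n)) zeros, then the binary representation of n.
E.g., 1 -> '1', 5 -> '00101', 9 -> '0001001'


num_bits = floor(log2(275)) + 1 = 9
leading_zeros = num_bits - 1 = 8
binary(275) = 100010011

Elias gamma(275) = '00000000' + '100010011' = 00000000100010011 (17 bits)


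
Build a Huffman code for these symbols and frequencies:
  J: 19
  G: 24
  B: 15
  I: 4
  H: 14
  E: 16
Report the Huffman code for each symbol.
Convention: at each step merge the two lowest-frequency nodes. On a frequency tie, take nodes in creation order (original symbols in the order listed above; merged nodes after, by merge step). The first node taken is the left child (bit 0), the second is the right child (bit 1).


Huffman tree construction:
Step 1: Merge I(4) + H(14) = 18
Step 2: Merge B(15) + E(16) = 31
Step 3: Merge (I+H)(18) + J(19) = 37
Step 4: Merge G(24) + (B+E)(31) = 55
Step 5: Merge ((I+H)+J)(37) + (G+(B+E))(55) = 92
Read each symbol's code off the tree from the root (left child = 0, right child = 1).

Codes:
  J: 01 (length 2)
  G: 10 (length 2)
  B: 110 (length 3)
  I: 000 (length 3)
  H: 001 (length 3)
  E: 111 (length 3)
Average code length: 233/92 = 2.5326 bits/symbol


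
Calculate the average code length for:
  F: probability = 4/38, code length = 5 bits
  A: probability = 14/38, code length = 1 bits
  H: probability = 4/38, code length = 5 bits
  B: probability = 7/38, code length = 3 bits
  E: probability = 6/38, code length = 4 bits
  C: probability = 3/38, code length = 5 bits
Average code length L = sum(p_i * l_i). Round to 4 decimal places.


Weighted contributions p_i * l_i:
  F: (4/38) * 5 = 20/38
  A: (14/38) * 1 = 14/38
  H: (4/38) * 5 = 20/38
  B: (7/38) * 3 = 21/38
  E: (6/38) * 4 = 24/38
  C: (3/38) * 5 = 15/38
Sum = (20 + 14 + 20 + 21 + 24 + 15)/38 = 114/38

L = 114/38 = 3.0000 bits/symbol


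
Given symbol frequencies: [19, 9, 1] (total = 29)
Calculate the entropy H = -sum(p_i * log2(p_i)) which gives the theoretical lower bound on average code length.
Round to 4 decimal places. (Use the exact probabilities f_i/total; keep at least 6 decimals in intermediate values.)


Per-symbol terms -p_i * log2(p_i) with p_i = f_i/29:
  p = 19/29 = 0.655172: log2(p) = -0.610053, -p*log2(p) = 0.399690
  p = 9/29 = 0.310345: log2(p) = -1.688056, -p*log2(p) = 0.523879
  p = 1/29 = 0.034483: log2(p) = -4.857981, -p*log2(p) = 0.167517
H = 0.399690 + 0.523879 + 0.167517 = 1.091086

H = 1.0911 bits/symbol


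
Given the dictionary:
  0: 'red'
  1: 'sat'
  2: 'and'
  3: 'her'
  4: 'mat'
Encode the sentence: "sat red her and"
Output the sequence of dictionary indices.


Look up each word in the dictionary:
  'sat' -> 1
  'red' -> 0
  'her' -> 3
  'and' -> 2

Encoded: [1, 0, 3, 2]


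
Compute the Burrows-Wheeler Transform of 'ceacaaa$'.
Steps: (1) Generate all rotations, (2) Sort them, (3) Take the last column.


Rotations (sorted):
  0: $ceacaaa -> last char: a
  1: a$ceacaa -> last char: a
  2: aa$ceaca -> last char: a
  3: aaa$ceac -> last char: c
  4: acaaa$ce -> last char: e
  5: caaa$cea -> last char: a
  6: ceacaaa$ -> last char: $
  7: eacaaa$c -> last char: c


BWT = aaacea$c


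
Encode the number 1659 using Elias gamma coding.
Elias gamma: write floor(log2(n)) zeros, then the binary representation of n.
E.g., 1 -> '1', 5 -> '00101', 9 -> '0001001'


num_bits = floor(log2(1659)) + 1 = 11
leading_zeros = num_bits - 1 = 10
binary(1659) = 11001111011

Elias gamma(1659) = '0000000000' + '11001111011' = 000000000011001111011 (21 bits)


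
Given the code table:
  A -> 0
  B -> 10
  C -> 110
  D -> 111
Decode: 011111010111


Decoding:
0 -> A
111 -> D
110 -> C
10 -> B
111 -> D


Result: ADCBD


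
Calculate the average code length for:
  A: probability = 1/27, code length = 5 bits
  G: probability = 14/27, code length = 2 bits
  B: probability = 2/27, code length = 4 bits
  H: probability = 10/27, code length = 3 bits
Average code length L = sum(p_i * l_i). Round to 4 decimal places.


Weighted contributions p_i * l_i:
  A: (1/27) * 5 = 5/27
  G: (14/27) * 2 = 28/27
  B: (2/27) * 4 = 8/27
  H: (10/27) * 3 = 30/27
Sum = (5 + 28 + 8 + 30)/27 = 71/27

L = 71/27 = 2.6296 bits/symbol
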